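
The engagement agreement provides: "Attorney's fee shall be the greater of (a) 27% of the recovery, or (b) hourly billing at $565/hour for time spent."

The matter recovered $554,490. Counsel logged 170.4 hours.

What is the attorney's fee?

$149,712.30

(a) 27% of $554,490 = $149,712.30
(b) 170.4 × $565 = $96,276.00
The greater is (a): $149,712.30.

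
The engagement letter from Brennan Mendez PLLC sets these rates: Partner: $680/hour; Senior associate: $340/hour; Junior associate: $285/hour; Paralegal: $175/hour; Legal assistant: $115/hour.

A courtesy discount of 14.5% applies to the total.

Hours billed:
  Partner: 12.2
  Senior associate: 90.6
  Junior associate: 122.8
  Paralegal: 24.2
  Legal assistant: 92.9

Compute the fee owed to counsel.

Partner: 12.2 × $680 = $8,296.00
Senior associate: 90.6 × $340 = $30,804.00
Junior associate: 122.8 × $285 = $34,998.00
Paralegal: 24.2 × $175 = $4,235.00
Legal assistant: 92.9 × $115 = $10,683.50
Subtotal: $89,016.50
Less 14.5% discount: −$12,907.39
Total: $89,016.50 − $12,907.39 = $76,109.11

$76,109.11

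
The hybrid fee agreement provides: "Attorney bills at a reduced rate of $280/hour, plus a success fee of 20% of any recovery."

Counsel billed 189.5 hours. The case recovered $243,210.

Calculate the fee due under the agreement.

Hourly: 189.5 × $280 = $53,060.00
Success fee: 20% of $243,210 = $48,642.00
Total: $53,060.00 + $48,642.00 = $101,702.00

$101,702.00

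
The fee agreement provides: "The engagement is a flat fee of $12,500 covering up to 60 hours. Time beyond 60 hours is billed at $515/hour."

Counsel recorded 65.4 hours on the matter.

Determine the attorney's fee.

Flat fee: $12,500.00
Excess hours: 65.4 − 60 = 5.4
Overrun: 5.4 × $515 = $2,781.00
Total: $12,500.00 + $2,781.00 = $15,281.00

$15,281.00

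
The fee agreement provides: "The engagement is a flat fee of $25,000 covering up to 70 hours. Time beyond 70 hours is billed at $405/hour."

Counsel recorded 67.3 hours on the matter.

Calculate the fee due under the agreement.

67.3 hours is within the 70-hour scope; only the flat fee applies.

$25,000.00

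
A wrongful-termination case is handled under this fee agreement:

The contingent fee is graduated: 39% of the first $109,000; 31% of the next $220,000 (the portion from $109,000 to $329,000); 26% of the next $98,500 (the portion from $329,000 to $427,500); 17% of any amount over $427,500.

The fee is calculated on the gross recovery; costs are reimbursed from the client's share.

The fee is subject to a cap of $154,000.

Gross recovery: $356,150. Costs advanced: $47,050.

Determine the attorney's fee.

$117,769.00

Fee base is the gross recovery, $356,150; costs are reimbursed separately.
First $109,000 at 39% = $42,510.00
Next $220,000 at 31% = $68,200.00
Remaining $27,150 at 26% = $7,059.00
Fee: $42,510.00 + $68,200.00 + $7,059.00 = $117,769.00
$117,769.00 is under the $154,000 cap.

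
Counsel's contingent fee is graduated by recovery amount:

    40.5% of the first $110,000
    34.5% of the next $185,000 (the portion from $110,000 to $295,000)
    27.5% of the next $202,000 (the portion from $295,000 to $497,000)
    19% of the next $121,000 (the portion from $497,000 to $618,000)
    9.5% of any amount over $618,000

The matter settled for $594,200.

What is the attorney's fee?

$182,393.00

First $110,000 at 40.5% = $44,550.00
Next $185,000 at 34.5% = $63,825.00
Next $202,000 at 27.5% = $55,550.00
Remaining $97,200 at 19% = $18,468.00
Fee: $44,550.00 + $63,825.00 + $55,550.00 + $18,468.00 = $182,393.00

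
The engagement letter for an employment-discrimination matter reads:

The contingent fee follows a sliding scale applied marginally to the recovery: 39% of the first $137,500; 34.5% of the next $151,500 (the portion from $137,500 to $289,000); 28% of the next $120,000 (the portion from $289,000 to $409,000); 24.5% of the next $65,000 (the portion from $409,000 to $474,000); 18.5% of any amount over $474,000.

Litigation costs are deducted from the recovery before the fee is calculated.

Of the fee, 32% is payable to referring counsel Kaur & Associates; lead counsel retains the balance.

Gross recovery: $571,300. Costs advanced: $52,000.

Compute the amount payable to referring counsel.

$52,415.36

Fee base (net of costs): $571,300 − $52,000 = $519,300
First $137,500 at 39% = $53,625.00
Next $151,500 at 34.5% = $52,267.50
Next $120,000 at 28% = $33,600.00
Next $65,000 at 24.5% = $15,925.00
Remaining $45,300 at 18.5% = $8,380.50
Fee: $53,625.00 + $52,267.50 + $33,600.00 + $15,925.00 + $8,380.50 = $163,798.00
Referral share: 32% of $163,798.00 = $52,415.36; lead counsel retains $163,798.00 − $52,415.36 = $111,382.64.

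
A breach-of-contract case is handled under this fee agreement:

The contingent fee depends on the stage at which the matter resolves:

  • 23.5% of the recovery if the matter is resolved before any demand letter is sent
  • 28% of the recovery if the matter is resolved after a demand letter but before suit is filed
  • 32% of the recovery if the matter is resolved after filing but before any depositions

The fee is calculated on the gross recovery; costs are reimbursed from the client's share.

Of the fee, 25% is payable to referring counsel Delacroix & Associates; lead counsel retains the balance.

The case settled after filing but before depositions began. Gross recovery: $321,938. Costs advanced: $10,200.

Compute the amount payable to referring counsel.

Fee base is the gross recovery, $321,938; costs are reimbursed separately.
The matter settled after filing but before depositions began, so the 32% rate applies.
$321,938 × 32% = $103,020.16
Referral share: 25% of $103,020.16 = $25,755.04; lead counsel retains $103,020.16 − $25,755.04 = $77,265.12.

$25,755.04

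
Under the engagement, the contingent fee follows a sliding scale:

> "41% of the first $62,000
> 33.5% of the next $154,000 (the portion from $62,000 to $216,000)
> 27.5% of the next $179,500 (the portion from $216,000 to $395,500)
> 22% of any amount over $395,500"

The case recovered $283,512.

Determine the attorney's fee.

$95,575.80

First $62,000 at 41% = $25,420.00
Next $154,000 at 33.5% = $51,590.00
Remaining $67,512 at 27.5% = $18,565.80
Fee: $25,420.00 + $51,590.00 + $18,565.80 = $95,575.80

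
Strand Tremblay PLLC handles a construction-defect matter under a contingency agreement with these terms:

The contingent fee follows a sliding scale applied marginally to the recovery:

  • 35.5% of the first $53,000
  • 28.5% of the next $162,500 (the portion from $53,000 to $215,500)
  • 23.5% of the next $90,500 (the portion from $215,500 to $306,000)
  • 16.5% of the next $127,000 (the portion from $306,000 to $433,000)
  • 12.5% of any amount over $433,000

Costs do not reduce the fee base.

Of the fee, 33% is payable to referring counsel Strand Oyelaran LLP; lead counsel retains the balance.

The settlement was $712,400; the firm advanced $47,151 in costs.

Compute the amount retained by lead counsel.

$95,324.25

Fee base is the gross recovery, $712,400; costs are reimbursed separately.
First $53,000 at 35.5% = $18,815.00
Next $162,500 at 28.5% = $46,312.50
Next $90,500 at 23.5% = $21,267.50
Next $127,000 at 16.5% = $20,955.00
Remaining $279,400 at 12.5% = $34,925.00
Fee: $18,815.00 + $46,312.50 + $21,267.50 + $20,955.00 + $34,925.00 = $142,275.00
Referral share: 33% of $142,275.00 = $46,950.75; lead counsel retains $142,275.00 − $46,950.75 = $95,324.25.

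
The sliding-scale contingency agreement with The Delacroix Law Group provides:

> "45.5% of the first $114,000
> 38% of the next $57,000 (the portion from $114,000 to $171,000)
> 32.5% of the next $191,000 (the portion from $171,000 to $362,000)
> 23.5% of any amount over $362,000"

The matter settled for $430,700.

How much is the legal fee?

First $114,000 at 45.5% = $51,870.00
Next $57,000 at 38% = $21,660.00
Next $191,000 at 32.5% = $62,075.00
Remaining $68,700 at 23.5% = $16,144.50
Fee: $51,870.00 + $21,660.00 + $62,075.00 + $16,144.50 = $151,749.50

$151,749.50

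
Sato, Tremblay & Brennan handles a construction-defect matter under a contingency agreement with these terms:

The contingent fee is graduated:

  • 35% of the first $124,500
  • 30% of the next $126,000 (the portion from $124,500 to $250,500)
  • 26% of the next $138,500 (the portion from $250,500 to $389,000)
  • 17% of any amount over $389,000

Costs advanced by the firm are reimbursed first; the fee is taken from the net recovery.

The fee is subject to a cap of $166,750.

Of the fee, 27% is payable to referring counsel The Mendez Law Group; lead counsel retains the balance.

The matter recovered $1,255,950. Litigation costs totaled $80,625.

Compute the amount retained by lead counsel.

$121,727.50

Fee base (net of costs): $1,255,950 − $80,625 = $1,175,325
First $124,500 at 35% = $43,575.00
Next $126,000 at 30% = $37,800.00
Next $138,500 at 26% = $36,010.00
Remaining $786,325 at 17% = $133,675.25
Fee: $43,575.00 + $37,800.00 + $36,010.00 + $133,675.25 = $251,060.25
$251,060.25 exceeds the $166,750 cap, so the fee is capped at $166,750.00.
Referral share: 27% of $166,750.00 = $45,022.50; lead counsel retains $166,750.00 − $45,022.50 = $121,727.50.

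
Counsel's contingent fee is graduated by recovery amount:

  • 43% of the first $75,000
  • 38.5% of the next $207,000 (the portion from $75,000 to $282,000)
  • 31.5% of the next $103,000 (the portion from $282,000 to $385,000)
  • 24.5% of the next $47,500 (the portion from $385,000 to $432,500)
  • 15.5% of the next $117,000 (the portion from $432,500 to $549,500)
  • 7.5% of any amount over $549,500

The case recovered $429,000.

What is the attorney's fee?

First $75,000 at 43% = $32,250.00
Next $207,000 at 38.5% = $79,695.00
Next $103,000 at 31.5% = $32,445.00
Remaining $44,000 at 24.5% = $10,780.00
Fee: $32,250.00 + $79,695.00 + $32,445.00 + $10,780.00 = $155,170.00

$155,170.00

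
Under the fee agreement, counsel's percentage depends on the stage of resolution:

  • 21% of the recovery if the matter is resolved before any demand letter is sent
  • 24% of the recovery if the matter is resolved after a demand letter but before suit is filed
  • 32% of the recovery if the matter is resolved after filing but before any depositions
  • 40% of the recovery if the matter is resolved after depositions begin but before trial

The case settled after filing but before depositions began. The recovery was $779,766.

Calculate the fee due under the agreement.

$249,525.12

The matter settled after filing but before depositions began, so the 32% rate applies.
$779,766 × 32% = $249,525.12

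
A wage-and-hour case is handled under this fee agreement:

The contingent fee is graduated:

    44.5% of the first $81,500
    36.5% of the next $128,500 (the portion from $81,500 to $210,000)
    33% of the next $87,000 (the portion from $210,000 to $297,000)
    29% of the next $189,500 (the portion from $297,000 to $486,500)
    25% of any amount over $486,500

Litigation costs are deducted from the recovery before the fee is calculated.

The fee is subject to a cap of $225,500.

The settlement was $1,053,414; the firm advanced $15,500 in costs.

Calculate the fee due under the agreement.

$225,500.00

Fee base (net of costs): $1,053,414 − $15,500 = $1,037,914
First $81,500 at 44.5% = $36,267.50
Next $128,500 at 36.5% = $46,902.50
Next $87,000 at 33% = $28,710.00
Next $189,500 at 29% = $54,955.00
Remaining $551,414 at 25% = $137,853.50
Fee: $36,267.50 + $46,902.50 + $28,710.00 + $54,955.00 + $137,853.50 = $304,688.50
$304,688.50 exceeds the $225,500 cap, so the fee is capped at $225,500.00.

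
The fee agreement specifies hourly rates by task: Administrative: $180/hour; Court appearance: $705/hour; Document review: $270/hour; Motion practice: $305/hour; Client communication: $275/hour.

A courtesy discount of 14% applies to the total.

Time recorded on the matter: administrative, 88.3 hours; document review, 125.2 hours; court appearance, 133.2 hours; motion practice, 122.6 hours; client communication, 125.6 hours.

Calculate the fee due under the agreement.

Administrative: 88.3 × $180 = $15,894.00
Court appearance: 133.2 × $705 = $93,906.00
Document review: 125.2 × $270 = $33,804.00
Motion practice: 122.6 × $305 = $37,393.00
Client communication: 125.6 × $275 = $34,540.00
Subtotal: $215,537.00
Less 14% discount: −$30,175.18
Total: $215,537.00 − $30,175.18 = $185,361.82

$185,361.82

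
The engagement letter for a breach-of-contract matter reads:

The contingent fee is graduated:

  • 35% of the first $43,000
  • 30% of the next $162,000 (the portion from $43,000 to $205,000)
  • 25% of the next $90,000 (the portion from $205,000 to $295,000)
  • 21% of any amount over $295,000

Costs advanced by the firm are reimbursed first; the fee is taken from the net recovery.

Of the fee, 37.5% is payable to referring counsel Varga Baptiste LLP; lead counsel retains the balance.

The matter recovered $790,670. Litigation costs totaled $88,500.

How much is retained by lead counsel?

$107,284.81

Fee base (net of costs): $790,670 − $88,500 = $702,170
First $43,000 at 35% = $15,050.00
Next $162,000 at 30% = $48,600.00
Next $90,000 at 25% = $22,500.00
Remaining $407,170 at 21% = $85,505.70
Fee: $15,050.00 + $48,600.00 + $22,500.00 + $85,505.70 = $171,655.70
Referral share: 37.5% of $171,655.70 = $64,370.89; lead counsel retains $171,655.70 − $64,370.89 = $107,284.81.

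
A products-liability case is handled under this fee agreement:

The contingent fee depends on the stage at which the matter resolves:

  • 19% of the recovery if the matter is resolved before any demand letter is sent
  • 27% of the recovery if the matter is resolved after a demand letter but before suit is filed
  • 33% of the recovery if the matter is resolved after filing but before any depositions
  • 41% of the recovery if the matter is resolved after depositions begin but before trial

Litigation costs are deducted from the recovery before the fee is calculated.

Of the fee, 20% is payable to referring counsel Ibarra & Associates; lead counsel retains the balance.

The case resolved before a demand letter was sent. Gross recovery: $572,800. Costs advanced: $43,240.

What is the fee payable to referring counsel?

Fee base (net of costs): $572,800 − $43,240 = $529,560
The matter resolved before a demand letter was sent, so the 19% rate applies.
$529,560 × 19% = $100,616.40
Referral share: 20% of $100,616.40 = $20,123.28; lead counsel retains $100,616.40 − $20,123.28 = $80,493.12.

$20,123.28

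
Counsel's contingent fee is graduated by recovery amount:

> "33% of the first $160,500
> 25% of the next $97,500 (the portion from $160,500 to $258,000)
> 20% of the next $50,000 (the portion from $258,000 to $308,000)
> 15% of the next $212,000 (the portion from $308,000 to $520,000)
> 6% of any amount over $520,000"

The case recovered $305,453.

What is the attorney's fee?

First $160,500 at 33% = $52,965.00
Next $97,500 at 25% = $24,375.00
Remaining $47,453 at 20% = $9,490.60
Fee: $52,965.00 + $24,375.00 + $9,490.60 = $86,830.60

$86,830.60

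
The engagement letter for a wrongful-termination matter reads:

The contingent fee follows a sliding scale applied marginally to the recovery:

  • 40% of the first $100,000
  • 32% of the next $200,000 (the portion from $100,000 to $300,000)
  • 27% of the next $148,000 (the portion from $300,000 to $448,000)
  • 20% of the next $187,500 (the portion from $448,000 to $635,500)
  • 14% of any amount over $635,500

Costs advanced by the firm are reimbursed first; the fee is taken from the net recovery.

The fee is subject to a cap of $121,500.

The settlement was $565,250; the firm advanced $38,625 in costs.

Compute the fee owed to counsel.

$121,500.00

Fee base (net of costs): $565,250 − $38,625 = $526,625
First $100,000 at 40% = $40,000.00
Next $200,000 at 32% = $64,000.00
Next $148,000 at 27% = $39,960.00
Remaining $78,625 at 20% = $15,725.00
Fee: $40,000.00 + $64,000.00 + $39,960.00 + $15,725.00 = $159,685.00
$159,685.00 exceeds the $121,500 cap, so the fee is capped at $121,500.00.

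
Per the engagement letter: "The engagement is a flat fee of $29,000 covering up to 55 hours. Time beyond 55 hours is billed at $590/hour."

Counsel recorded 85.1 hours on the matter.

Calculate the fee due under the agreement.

Flat fee: $29,000.00
Excess hours: 85.1 − 55 = 30.1
Overrun: 30.1 × $590 = $17,759.00
Total: $29,000.00 + $17,759.00 = $46,759.00

$46,759.00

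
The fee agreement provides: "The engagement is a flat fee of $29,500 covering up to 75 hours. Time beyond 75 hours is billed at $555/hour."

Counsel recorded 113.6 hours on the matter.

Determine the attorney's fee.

Flat fee: $29,500.00
Excess hours: 113.6 − 75 = 38.6
Overrun: 38.6 × $555 = $21,423.00
Total: $29,500.00 + $21,423.00 = $50,923.00

$50,923.00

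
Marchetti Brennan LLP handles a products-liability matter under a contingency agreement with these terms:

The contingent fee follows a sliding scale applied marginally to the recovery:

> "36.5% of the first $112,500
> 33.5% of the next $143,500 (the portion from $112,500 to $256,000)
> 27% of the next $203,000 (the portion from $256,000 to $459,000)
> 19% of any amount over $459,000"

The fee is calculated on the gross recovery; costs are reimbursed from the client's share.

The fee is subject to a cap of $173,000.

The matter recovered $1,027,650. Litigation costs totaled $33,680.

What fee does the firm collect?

$173,000.00

Fee base is the gross recovery, $1,027,650; costs are reimbursed separately.
First $112,500 at 36.5% = $41,062.50
Next $143,500 at 33.5% = $48,072.50
Next $203,000 at 27% = $54,810.00
Remaining $568,650 at 19% = $108,043.50
Fee: $41,062.50 + $48,072.50 + $54,810.00 + $108,043.50 = $251,988.50
$251,988.50 exceeds the $173,000 cap, so the fee is capped at $173,000.00.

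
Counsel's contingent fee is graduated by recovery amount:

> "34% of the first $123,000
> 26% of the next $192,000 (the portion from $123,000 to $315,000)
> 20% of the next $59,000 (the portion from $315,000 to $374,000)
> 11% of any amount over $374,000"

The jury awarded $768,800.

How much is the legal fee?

$146,968.00

First $123,000 at 34% = $41,820.00
Next $192,000 at 26% = $49,920.00
Next $59,000 at 20% = $11,800.00
Remaining $394,800 at 11% = $43,428.00
Fee: $41,820.00 + $49,920.00 + $11,800.00 + $43,428.00 = $146,968.00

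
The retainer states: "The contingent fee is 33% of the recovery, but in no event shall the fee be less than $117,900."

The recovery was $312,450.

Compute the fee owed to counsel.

$117,900.00

33% of $312,450 = $103,108.50
That is below the $117,900 minimum, so the minimum applies.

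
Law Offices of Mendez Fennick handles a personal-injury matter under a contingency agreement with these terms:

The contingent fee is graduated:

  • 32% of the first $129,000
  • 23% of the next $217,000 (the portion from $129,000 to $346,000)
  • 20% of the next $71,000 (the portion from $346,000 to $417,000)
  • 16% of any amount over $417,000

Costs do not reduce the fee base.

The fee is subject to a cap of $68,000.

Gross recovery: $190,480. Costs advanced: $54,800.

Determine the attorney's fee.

Fee base is the gross recovery, $190,480; costs are reimbursed separately.
First $129,000 at 32% = $41,280.00
Remaining $61,480 at 23% = $14,140.40
Fee: $41,280.00 + $14,140.40 = $55,420.40
$55,420.40 is under the $68,000 cap.

$55,420.40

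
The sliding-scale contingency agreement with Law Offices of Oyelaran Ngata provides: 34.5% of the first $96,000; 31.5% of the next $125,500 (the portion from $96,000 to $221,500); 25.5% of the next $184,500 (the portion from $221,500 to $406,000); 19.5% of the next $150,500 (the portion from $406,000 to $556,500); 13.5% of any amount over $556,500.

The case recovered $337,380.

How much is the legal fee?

$102,201.90

First $96,000 at 34.5% = $33,120.00
Next $125,500 at 31.5% = $39,532.50
Remaining $115,880 at 25.5% = $29,549.40
Fee: $33,120.00 + $39,532.50 + $29,549.40 = $102,201.90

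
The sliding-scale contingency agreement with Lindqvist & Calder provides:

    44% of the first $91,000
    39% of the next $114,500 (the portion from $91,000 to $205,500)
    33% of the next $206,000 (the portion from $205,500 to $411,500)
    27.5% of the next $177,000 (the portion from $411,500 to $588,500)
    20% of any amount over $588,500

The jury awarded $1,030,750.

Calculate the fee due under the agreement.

$289,800.00

First $91,000 at 44% = $40,040.00
Next $114,500 at 39% = $44,655.00
Next $206,000 at 33% = $67,980.00
Next $177,000 at 27.5% = $48,675.00
Remaining $442,250 at 20% = $88,450.00
Fee: $40,040.00 + $44,655.00 + $67,980.00 + $48,675.00 + $88,450.00 = $289,800.00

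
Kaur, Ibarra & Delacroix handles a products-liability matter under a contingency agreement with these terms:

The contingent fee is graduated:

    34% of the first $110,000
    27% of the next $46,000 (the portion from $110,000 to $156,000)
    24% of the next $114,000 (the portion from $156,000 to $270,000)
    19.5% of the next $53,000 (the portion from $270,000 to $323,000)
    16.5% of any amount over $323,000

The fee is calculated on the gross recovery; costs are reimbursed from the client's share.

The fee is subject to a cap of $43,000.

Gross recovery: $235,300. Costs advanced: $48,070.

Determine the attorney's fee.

Fee base is the gross recovery, $235,300; costs are reimbursed separately.
First $110,000 at 34% = $37,400.00
Next $46,000 at 27% = $12,420.00
Remaining $79,300 at 24% = $19,032.00
Fee: $37,400.00 + $12,420.00 + $19,032.00 = $68,852.00
$68,852.00 exceeds the $43,000 cap, so the fee is capped at $43,000.00.

$43,000.00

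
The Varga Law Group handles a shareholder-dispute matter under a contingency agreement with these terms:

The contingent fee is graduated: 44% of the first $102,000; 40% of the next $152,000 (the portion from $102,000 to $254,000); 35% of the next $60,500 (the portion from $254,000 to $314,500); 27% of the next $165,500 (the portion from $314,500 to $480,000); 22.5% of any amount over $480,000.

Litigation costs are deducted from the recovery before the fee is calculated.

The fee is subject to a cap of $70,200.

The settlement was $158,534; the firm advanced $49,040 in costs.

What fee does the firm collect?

Fee base (net of costs): $158,534 − $49,040 = $109,494
First $102,000 at 44% = $44,880.00
Remaining $7,494 at 40% = $2,997.60
Fee: $44,880.00 + $2,997.60 = $47,877.60
$47,877.60 is under the $70,200 cap.

$47,877.60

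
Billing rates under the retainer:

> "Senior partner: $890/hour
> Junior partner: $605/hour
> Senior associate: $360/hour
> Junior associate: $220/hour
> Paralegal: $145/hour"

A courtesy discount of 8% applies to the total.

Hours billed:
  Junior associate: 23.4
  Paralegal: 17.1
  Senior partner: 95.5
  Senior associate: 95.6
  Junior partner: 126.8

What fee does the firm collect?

Senior partner: 95.5 × $890 = $84,995.00
Junior partner: 126.8 × $605 = $76,714.00
Senior associate: 95.6 × $360 = $34,416.00
Junior associate: 23.4 × $220 = $5,148.00
Paralegal: 17.1 × $145 = $2,479.50
Subtotal: $203,752.50
Less 8% discount: −$16,300.20
Total: $203,752.50 − $16,300.20 = $187,452.30

$187,452.30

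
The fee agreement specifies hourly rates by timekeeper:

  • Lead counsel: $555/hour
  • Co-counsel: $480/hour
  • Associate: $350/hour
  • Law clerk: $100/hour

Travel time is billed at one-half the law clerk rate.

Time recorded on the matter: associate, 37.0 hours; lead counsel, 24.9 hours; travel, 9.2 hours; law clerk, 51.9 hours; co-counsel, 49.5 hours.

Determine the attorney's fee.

Lead counsel: 24.9 × $555 = $13,819.50
Co-counsel: 49.5 × $480 = $23,760.00
Associate: 37.0 × $350 = $12,950.00
Law clerk: 51.9 × $100 = $5,190.00
Subtotal: $13,819.50 + $23,760.00 + $12,950.00 + $5,190.00 = $55,719.50
Travel: 9.2 × ($100 ÷ 2) = 9.2 × $50.00 = $460.00
Total: $55,719.50 + $460.00 = $56,179.50

$56,179.50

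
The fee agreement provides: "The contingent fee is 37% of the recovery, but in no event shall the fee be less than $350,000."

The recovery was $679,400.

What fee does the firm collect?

37% of $679,400 = $251,378.00
That is below the $350,000 minimum, so the minimum applies.

$350,000.00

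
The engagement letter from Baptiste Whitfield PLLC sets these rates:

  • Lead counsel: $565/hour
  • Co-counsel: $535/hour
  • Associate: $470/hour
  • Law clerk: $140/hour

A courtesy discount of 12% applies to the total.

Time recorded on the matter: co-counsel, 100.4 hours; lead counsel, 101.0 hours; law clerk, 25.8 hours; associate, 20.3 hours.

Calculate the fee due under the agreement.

$109,060.16

Lead counsel: 101.0 × $565 = $57,065.00
Co-counsel: 100.4 × $535 = $53,714.00
Associate: 20.3 × $470 = $9,541.00
Law clerk: 25.8 × $140 = $3,612.00
Subtotal: $123,932.00
Less 12% discount: −$14,871.84
Total: $123,932.00 − $14,871.84 = $109,060.16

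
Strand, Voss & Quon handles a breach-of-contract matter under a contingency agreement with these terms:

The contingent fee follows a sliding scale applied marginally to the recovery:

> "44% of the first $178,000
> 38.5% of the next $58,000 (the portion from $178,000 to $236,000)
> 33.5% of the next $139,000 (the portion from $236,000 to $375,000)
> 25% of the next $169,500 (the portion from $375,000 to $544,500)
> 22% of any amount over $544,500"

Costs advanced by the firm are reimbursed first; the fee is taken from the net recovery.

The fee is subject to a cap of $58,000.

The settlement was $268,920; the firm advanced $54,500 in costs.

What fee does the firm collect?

$58,000.00

Fee base (net of costs): $268,920 − $54,500 = $214,420
First $178,000 at 44% = $78,320.00
Remaining $36,420 at 38.5% = $14,021.70
Fee: $78,320.00 + $14,021.70 = $92,341.70
$92,341.70 exceeds the $58,000 cap, so the fee is capped at $58,000.00.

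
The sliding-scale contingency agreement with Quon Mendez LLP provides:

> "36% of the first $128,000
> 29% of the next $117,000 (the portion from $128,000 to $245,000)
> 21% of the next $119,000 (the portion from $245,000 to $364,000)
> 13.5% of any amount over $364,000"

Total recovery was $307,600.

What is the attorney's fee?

First $128,000 at 36% = $46,080.00
Next $117,000 at 29% = $33,930.00
Remaining $62,600 at 21% = $13,146.00
Fee: $46,080.00 + $33,930.00 + $13,146.00 = $93,156.00

$93,156.00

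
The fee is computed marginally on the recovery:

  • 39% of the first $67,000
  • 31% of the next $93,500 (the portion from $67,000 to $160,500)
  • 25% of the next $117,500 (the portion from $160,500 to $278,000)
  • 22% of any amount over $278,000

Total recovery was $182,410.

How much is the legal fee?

First $67,000 at 39% = $26,130.00
Next $93,500 at 31% = $28,985.00
Remaining $21,910 at 25% = $5,477.50
Fee: $26,130.00 + $28,985.00 + $5,477.50 = $60,592.50

$60,592.50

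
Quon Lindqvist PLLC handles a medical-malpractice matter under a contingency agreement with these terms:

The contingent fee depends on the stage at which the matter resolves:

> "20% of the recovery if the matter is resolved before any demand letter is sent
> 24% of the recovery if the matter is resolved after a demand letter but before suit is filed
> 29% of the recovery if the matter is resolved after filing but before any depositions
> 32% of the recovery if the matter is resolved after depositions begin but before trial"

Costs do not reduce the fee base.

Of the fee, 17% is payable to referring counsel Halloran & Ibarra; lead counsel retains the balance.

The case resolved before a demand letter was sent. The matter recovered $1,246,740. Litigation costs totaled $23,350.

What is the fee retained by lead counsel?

$206,958.84

Fee base is the gross recovery, $1,246,740; costs are reimbursed separately.
The matter resolved before a demand letter was sent, so the 20% rate applies.
$1,246,740 × 20% = $249,348.00
Referral share: 17% of $249,348.00 = $42,389.16; lead counsel retains $249,348.00 − $42,389.16 = $206,958.84.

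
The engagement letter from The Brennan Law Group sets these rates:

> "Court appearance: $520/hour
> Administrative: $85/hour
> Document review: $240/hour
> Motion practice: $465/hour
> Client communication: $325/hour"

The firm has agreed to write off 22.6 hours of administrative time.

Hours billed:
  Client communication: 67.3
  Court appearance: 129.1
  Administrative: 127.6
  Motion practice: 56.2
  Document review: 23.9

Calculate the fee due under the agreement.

Court appearance: 129.1 × $520 = $67,132.00
Administrative: 127.6 × $85 = $10,846.00
Document review: 23.9 × $240 = $5,736.00
Motion practice: 56.2 × $465 = $26,133.00
Client communication: 67.3 × $325 = $21,872.50
Subtotal: $131,719.50
Write-off: 22.6 × $85 = $1,921.00
Total: $131,719.50 − $1,921.00 = $129,798.50

$129,798.50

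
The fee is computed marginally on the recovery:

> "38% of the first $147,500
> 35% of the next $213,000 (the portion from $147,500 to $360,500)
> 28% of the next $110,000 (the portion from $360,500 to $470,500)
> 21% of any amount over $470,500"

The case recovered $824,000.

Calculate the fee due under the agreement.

First $147,500 at 38% = $56,050.00
Next $213,000 at 35% = $74,550.00
Next $110,000 at 28% = $30,800.00
Remaining $353,500 at 21% = $74,235.00
Fee: $56,050.00 + $74,550.00 + $30,800.00 + $74,235.00 = $235,635.00

$235,635.00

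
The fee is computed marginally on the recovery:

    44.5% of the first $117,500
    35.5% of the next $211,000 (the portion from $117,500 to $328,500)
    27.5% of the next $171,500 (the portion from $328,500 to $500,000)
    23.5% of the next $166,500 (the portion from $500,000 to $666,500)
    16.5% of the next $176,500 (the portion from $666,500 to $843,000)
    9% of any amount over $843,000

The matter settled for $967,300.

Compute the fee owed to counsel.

First $117,500 at 44.5% = $52,287.50
Next $211,000 at 35.5% = $74,905.00
Next $171,500 at 27.5% = $47,162.50
Next $166,500 at 23.5% = $39,127.50
Next $176,500 at 16.5% = $29,122.50
Remaining $124,300 at 9% = $11,187.00
Fee: $52,287.50 + $74,905.00 + $47,162.50 + $39,127.50 + $29,122.50 + $11,187.00 = $253,792.00

$253,792.00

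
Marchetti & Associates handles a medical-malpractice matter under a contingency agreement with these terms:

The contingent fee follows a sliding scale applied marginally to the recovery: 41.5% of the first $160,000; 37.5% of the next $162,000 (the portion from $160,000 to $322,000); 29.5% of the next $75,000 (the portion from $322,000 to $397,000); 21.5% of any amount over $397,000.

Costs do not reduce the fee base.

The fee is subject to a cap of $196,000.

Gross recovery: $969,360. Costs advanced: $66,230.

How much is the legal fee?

Fee base is the gross recovery, $969,360; costs are reimbursed separately.
First $160,000 at 41.5% = $66,400.00
Next $162,000 at 37.5% = $60,750.00
Next $75,000 at 29.5% = $22,125.00
Remaining $572,360 at 21.5% = $123,057.40
Fee: $66,400.00 + $60,750.00 + $22,125.00 + $123,057.40 = $272,332.40
$272,332.40 exceeds the $196,000 cap, so the fee is capped at $196,000.00.

$196,000.00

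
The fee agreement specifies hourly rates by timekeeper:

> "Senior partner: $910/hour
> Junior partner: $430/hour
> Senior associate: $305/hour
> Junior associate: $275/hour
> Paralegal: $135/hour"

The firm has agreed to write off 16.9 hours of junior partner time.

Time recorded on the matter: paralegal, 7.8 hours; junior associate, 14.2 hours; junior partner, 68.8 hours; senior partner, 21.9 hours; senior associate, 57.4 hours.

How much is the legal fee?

$64,711.00

Senior partner: 21.9 × $910 = $19,929.00
Junior partner: 68.8 × $430 = $29,584.00
Senior associate: 57.4 × $305 = $17,507.00
Junior associate: 14.2 × $275 = $3,905.00
Paralegal: 7.8 × $135 = $1,053.00
Subtotal: $71,978.00
Write-off: 16.9 × $430 = $7,267.00
Total: $71,978.00 − $7,267.00 = $64,711.00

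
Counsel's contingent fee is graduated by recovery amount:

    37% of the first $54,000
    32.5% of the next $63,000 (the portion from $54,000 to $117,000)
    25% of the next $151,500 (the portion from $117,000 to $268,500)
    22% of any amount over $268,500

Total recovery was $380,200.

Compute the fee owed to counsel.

First $54,000 at 37% = $19,980.00
Next $63,000 at 32.5% = $20,475.00
Next $151,500 at 25% = $37,875.00
Remaining $111,700 at 22% = $24,574.00
Fee: $19,980.00 + $20,475.00 + $37,875.00 + $24,574.00 = $102,904.00

$102,904.00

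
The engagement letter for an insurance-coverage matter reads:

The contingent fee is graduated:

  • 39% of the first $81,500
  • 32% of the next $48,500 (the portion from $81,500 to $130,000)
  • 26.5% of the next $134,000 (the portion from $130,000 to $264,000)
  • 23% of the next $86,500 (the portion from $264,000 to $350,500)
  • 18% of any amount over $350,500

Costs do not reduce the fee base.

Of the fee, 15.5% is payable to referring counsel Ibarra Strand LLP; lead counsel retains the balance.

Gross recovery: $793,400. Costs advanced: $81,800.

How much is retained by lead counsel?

$154,155.04

Fee base is the gross recovery, $793,400; costs are reimbursed separately.
First $81,500 at 39% = $31,785.00
Next $48,500 at 32% = $15,520.00
Next $134,000 at 26.5% = $35,510.00
Next $86,500 at 23% = $19,895.00
Remaining $442,900 at 18% = $79,722.00
Fee: $31,785.00 + $15,520.00 + $35,510.00 + $19,895.00 + $79,722.00 = $182,432.00
Referral share: 15.5% of $182,432.00 = $28,276.96; lead counsel retains $182,432.00 − $28,276.96 = $154,155.04.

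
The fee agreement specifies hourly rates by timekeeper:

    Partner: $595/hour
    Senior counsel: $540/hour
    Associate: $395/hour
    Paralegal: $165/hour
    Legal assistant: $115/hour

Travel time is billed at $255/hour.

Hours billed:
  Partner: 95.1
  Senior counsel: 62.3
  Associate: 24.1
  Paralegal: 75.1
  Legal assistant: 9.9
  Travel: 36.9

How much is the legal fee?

Partner: 95.1 × $595 = $56,584.50
Senior counsel: 62.3 × $540 = $33,642.00
Associate: 24.1 × $395 = $9,519.50
Paralegal: 75.1 × $165 = $12,391.50
Legal assistant: 9.9 × $115 = $1,138.50
Subtotal: $56,584.50 + $33,642.00 + $9,519.50 + $12,391.50 + $1,138.50 = $113,276.00
Travel: 36.9 × $255 = $9,409.50
Total: $113,276.00 + $9,409.50 = $122,685.50

$122,685.50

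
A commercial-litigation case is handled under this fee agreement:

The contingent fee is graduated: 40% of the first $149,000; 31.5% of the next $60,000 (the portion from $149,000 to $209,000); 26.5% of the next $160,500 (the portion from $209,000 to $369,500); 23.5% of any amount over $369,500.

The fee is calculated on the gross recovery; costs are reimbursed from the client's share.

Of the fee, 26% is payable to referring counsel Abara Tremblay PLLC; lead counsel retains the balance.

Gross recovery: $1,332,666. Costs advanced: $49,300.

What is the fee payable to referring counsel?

Fee base is the gross recovery, $1,332,666; costs are reimbursed separately.
First $149,000 at 40% = $59,600.00
Next $60,000 at 31.5% = $18,900.00
Next $160,500 at 26.5% = $42,532.50
Remaining $963,166 at 23.5% = $226,344.01
Fee: $59,600.00 + $18,900.00 + $42,532.50 + $226,344.01 = $347,376.51
Referral share: 26% of $347,376.51 = $90,317.89; lead counsel retains $347,376.51 − $90,317.89 = $257,058.62.

$90,317.89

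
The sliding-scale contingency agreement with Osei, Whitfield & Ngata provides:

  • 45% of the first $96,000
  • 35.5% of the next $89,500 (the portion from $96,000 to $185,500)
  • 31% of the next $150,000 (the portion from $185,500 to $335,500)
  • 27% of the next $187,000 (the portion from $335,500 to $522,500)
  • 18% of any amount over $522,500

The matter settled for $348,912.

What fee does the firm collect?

First $96,000 at 45% = $43,200.00
Next $89,500 at 35.5% = $31,772.50
Next $150,000 at 31% = $46,500.00
Remaining $13,412 at 27% = $3,621.24
Fee: $43,200.00 + $31,772.50 + $46,500.00 + $3,621.24 = $125,093.74

$125,093.74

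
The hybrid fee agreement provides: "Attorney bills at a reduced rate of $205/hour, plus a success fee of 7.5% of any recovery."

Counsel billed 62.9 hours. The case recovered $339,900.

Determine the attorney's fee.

Hourly: 62.9 × $205 = $12,894.50
Success fee: 7.5% of $339,900 = $25,492.50
Total: $12,894.50 + $25,492.50 = $38,387.00

$38,387.00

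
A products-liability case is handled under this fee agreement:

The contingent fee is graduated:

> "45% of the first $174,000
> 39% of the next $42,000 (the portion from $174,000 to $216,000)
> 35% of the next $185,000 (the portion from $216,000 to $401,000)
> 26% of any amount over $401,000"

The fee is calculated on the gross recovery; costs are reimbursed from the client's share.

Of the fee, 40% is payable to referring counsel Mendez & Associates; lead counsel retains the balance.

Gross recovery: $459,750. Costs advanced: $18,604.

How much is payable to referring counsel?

Fee base is the gross recovery, $459,750; costs are reimbursed separately.
First $174,000 at 45% = $78,300.00
Next $42,000 at 39% = $16,380.00
Next $185,000 at 35% = $64,750.00
Remaining $58,750 at 26% = $15,275.00
Fee: $78,300.00 + $16,380.00 + $64,750.00 + $15,275.00 = $174,705.00
Referral share: 40% of $174,705.00 = $69,882.00; lead counsel retains $174,705.00 − $69,882.00 = $104,823.00.

$69,882.00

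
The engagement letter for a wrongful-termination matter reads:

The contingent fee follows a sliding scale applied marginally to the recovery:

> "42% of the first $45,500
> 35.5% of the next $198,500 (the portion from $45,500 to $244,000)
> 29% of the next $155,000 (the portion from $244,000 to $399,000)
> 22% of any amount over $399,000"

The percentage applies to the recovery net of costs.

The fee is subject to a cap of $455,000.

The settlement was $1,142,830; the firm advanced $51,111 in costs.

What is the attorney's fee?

Fee base (net of costs): $1,142,830 − $51,111 = $1,091,719
First $45,500 at 42% = $19,110.00
Next $198,500 at 35.5% = $70,467.50
Next $155,000 at 29% = $44,950.00
Remaining $692,719 at 22% = $152,398.18
Fee: $19,110.00 + $70,467.50 + $44,950.00 + $152,398.18 = $286,925.68
$286,925.68 is under the $455,000 cap.

$286,925.68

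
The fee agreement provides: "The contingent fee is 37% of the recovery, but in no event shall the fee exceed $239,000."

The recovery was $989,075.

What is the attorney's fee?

$239,000.00

37% of $989,075 = $365,957.75
That exceeds the $239,000 cap, so the fee is capped at $239,000.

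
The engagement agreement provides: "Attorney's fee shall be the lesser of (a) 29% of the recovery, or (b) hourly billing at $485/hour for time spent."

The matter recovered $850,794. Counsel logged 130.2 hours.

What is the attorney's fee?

$63,147.00

(a) 29% of $850,794 = $246,730.26
(b) 130.2 × $485 = $63,147.00
The lesser is (b): $63,147.00.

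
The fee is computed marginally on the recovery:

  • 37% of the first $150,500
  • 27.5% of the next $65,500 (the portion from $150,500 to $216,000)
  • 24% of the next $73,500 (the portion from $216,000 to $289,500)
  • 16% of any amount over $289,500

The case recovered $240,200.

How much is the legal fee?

First $150,500 at 37% = $55,685.00
Next $65,500 at 27.5% = $18,012.50
Remaining $24,200 at 24% = $5,808.00
Fee: $55,685.00 + $18,012.50 + $5,808.00 = $79,505.50

$79,505.50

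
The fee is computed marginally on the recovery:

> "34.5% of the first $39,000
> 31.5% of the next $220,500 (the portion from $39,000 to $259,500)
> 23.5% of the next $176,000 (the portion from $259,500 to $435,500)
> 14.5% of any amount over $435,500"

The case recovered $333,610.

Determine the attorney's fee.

$100,328.35

First $39,000 at 34.5% = $13,455.00
Next $220,500 at 31.5% = $69,457.50
Remaining $74,110 at 23.5% = $17,415.85
Fee: $13,455.00 + $69,457.50 + $17,415.85 = $100,328.35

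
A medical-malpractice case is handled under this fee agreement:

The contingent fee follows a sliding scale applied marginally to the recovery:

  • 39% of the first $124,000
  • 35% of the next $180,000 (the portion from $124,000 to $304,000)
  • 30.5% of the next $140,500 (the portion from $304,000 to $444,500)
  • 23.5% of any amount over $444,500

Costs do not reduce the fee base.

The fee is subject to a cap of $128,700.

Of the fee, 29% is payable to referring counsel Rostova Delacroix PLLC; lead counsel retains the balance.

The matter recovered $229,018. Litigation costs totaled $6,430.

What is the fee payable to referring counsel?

Fee base is the gross recovery, $229,018; costs are reimbursed separately.
First $124,000 at 39% = $48,360.00
Remaining $105,018 at 35% = $36,756.30
Fee: $48,360.00 + $36,756.30 = $85,116.30
$85,116.30 is under the $128,700 cap.
Referral share: 29% of $85,116.30 = $24,683.73; lead counsel retains $85,116.30 − $24,683.73 = $60,432.57.

$24,683.73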